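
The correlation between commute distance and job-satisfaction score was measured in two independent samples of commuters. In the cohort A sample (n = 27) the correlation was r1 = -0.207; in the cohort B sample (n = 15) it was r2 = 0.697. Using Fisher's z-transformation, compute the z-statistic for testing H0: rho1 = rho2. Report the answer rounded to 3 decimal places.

Fisher z-transforms: z1 = atanh(-0.207) = -0.210035, z2 = atanh(0.697) = 0.861442; difference d = -1.071477
Var(d) = 1/24 + 1/12 = 0.0416667 + 0.0833333 = 0.1250000
z = d/√Var(d) = -1.071477 / √0.1250000 = -1.071477 / 0.353553 = -3.031

-3.031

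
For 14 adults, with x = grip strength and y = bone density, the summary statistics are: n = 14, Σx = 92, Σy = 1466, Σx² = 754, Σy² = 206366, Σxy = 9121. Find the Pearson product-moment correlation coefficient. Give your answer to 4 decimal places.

-0.1824

Numerator: nΣxy − (Σx)(Σy) = 14·9121 − (92)(1466) = -7178
Denominator: √[(nΣx²−(Σx)²)(nΣy²−(Σy)²)]
  nΣx²−(Σx)² = 14·754 − 8464 = 2092;  nΣy²−(Σy)² = 14·206366 − 2149156 = 739968
  √(2092·739968) = √1548013056 = 39344.7971
r = -7178 / 39344.7971 = -0.1824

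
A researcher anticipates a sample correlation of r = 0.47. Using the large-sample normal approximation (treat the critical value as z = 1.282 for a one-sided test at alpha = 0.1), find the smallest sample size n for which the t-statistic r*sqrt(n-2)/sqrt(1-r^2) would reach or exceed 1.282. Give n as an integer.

r√(n−2)/√(1−r²) ≥ 1.282  ⇔  n−2 ≥ (1.282)²·(1−r²)/r²
(1−r²)/r² = (1−0.2209)/0.2209 = 3.5269
n ≥ 2 + 1.643524·3.5269 = 2 + 5.7965 = 7.7965
⌈7.7965⌉ = 8

8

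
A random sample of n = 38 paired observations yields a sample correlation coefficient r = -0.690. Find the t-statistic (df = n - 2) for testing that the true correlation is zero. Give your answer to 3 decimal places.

-5.720

1 − r² = 1 − 0.476100 = 0.523900;  √(1−r²) = 0.723809
√(n−2) = √36 = 6.000000
t = r·√(n−2)/√(1−r²) = -0.690 · 6.000000 / 0.723809 = -5.720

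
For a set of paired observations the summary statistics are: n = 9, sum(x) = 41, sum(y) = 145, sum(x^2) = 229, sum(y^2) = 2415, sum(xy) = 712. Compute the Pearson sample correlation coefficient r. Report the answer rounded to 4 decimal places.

0.8914

Numerator: nΣxy − (Σx)(Σy) = 9·712 − (41)(145) = 463
Denominator: √[(nΣx²−(Σx)²)(nΣy²−(Σy)²)]
  nΣx²−(Σx)² = 9·229 − 1681 = 380;  nΣy²−(Σy)² = 9·2415 − 21025 = 710
  √(380·710) = √269800 = 519.4228
r = 463 / 519.4228 = 0.8914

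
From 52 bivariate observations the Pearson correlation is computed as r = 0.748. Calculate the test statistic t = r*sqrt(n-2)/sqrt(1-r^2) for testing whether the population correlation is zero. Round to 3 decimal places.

7.969

t = r·√(n−2) / √(1−r²) with r = 0.748, n = 52
  = 0.748·√50 / √(1 − 0.559504)
  = 0.748·7.071068 / 0.663699
  = 5.289159 / 0.663699 = 7.969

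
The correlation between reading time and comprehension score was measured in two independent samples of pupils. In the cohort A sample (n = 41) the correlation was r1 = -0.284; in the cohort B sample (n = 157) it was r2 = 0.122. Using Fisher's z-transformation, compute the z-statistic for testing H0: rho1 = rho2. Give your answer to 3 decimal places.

-2.289

z1 = atanh(-0.284) = -0.292028,  z2 = atanh(0.122) = 0.122611
SE = √(1/(n1−3) + 1/(n2−3)) = √(1/38 + 1/154) = √(0.0263158 + 0.0064935) = √0.0328093 = 0.181133
z = (z1 − z2)/SE = (-0.292028 − 0.122611) / 0.181133 = -0.414639 / 0.181133 = -2.289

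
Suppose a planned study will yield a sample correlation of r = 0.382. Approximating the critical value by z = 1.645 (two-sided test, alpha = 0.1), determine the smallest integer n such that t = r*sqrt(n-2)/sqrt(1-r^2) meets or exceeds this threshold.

r√(n−2)/√(1−r²) ≥ 1.645  ⇔  n−2 ≥ (1.645)²·(1−r²)/r²
(1−r²)/r² = (1−0.145924)/0.145924 = 5.8529
n ≥ 2 + 2.706025·5.8529 = 2 + 15.8381 = 17.8381
⌈17.8381⌉ = 18

18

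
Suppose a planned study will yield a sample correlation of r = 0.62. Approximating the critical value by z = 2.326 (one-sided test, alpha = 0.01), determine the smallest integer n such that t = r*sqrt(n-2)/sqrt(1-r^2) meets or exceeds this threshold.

Need r·√(n−2)/√(1−r²) ≥ 2.326
√(n−2) ≥ 2.326·√(1−0.3844) / 0.62 = 2.326·0.784602 / 0.62 = 2.9435
n−2 ≥ 8.6642  ⇒  n ≥ 10.6642
Smallest integer n = 11

11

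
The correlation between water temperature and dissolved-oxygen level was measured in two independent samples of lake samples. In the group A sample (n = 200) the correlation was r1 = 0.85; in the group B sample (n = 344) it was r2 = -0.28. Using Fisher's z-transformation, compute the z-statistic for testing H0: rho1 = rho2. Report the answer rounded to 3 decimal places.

z1 = atanh(0.85) = 1.256153,  z2 = atanh(-0.28) = -0.287682
SE = √(1/(n1−3) + 1/(n2−3)) = √(1/197 + 1/341) = √(0.0050761 + 0.0029326) = √0.0080087 = 0.089491
z = (z1 − z2)/SE = (1.256153 − (-0.287682)) / 0.089491 = 1.543835 / 0.089491 = 17.251

17.251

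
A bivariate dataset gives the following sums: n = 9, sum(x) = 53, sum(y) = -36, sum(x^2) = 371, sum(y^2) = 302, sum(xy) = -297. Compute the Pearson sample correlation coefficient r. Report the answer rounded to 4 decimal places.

S_xy = nΣxy − ΣxΣy = 9·(-297) − 53·(-36) = -2673 − (-1908) = -765
S_xx = nΣx² − (Σx)² = 9·371 − 53² = 3339 − 2809 = 530
S_yy = nΣy² − (Σy)² = 9·302 − (-36)² = 2718 − 1296 = 1422
r = S_xy / √(S_xx·S_yy) = -765 / √(530·1422) = -765 / √753660 = -765 / 868.1359 = -0.8812

-0.8812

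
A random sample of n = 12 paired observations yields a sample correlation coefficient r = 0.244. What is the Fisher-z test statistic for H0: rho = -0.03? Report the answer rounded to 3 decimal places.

Fisher z: atanh(0.244) = 0.249023, atanh(-0.03) = -0.030009
z = (z_r − z_0)·√(n−3) = (0.249023 − (-0.030009))·√9 = 0.279032 · 3.000000 = 0.837

0.837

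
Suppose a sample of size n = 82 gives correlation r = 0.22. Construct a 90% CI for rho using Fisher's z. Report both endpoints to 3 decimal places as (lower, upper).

(0.039, 0.387)

z_r = atanh(0.22) = 0.223656;  SE = 1/√(n−3) = 1/√79 = 0.112509
z-limits: 0.223656 ± 1.645·0.112509 = 0.223656 ± 0.185077 = [0.038579, 0.408733]
ρ-limits: (tanh 0.038579, tanh 0.408733) = (0.039, 0.387)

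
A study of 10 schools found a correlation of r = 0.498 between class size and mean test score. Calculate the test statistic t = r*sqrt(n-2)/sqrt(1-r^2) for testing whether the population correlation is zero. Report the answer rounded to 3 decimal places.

1 − r² = 1 − 0.248004 = 0.751996;  √(1−r²) = 0.867177
√(n−2) = √8 = 2.828427
t = r·√(n−2)/√(1−r²) = 0.498 · 2.828427 / 0.867177 = 1.624

1.624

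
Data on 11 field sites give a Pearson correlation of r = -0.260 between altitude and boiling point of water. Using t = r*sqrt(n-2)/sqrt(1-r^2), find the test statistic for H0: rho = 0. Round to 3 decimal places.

-0.808

t = r·√(n−2) / √(1−r²) with r = -0.260, n = 11
  = -0.260·√9 / √(1 − 0.067600)
  = -0.260·3.000000 / 0.965609
  = -0.780000 / 0.965609 = -0.808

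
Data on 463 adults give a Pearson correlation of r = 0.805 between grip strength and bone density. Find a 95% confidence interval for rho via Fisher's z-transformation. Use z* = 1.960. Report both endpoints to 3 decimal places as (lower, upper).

(0.770, 0.835)

z_r = atanh(0.805) = 1.112658;  SE = 1/√(n−3) = 1/√460 = 0.046625
z-limits: 1.112658 ± 1.960·0.046625 = 1.112658 ± 0.091385 = [1.021273, 1.204043]
ρ-limits: (tanh 1.021273, tanh 1.204043) = (0.770, 0.835)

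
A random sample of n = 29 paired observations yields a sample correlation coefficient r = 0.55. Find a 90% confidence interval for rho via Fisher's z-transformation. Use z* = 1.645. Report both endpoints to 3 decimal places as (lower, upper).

z_r = atanh(0.55) = 0.618381;  SE = 1/√(n−3) = 1/√26 = 0.196116
z-limits: 0.618381 ± 1.645·0.196116 = 0.618381 ± 0.322611 = [0.295770, 0.940992]
ρ-limits: (tanh 0.295770, tanh 0.940992) = (0.287, 0.736)

(0.287, 0.736)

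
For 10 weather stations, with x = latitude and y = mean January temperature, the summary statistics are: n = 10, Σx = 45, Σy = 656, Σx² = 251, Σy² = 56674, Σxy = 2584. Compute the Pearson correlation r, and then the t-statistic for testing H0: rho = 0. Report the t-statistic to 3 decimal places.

Numerator: nΣxy − (Σx)(Σy) = 10·2584 − (45)(656) = -3680
Denominator: √[(nΣx²−(Σx)²)(nΣy²−(Σy)²)]
  nΣx²−(Σx)² = 10·251 − 2025 = 485;  nΣy²−(Σy)² = 10·56674 − 430336 = 136404
  √(485·136404) = √66155940 = 8133.6302
r = -3680 / 8133.6302 = -0.4524
t = r·√(n−2)/√(1−r²) = -0.4524·√8 / √(1−0.204666) = -1.279580 / 0.891815 = -1.435

-1.435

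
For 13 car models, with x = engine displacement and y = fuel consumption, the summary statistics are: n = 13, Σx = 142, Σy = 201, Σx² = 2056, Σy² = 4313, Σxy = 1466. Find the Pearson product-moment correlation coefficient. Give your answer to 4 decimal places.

Numerator: nΣxy − (Σx)(Σy) = 13·1466 − (142)(201) = -9484
Denominator: √[(nΣx²−(Σx)²)(nΣy²−(Σy)²)]
  nΣx²−(Σx)² = 13·2056 − 20164 = 6564;  nΣy²−(Σy)² = 13·4313 − 40401 = 15668
  √(6564·15668) = √102844752 = 10141.2402
r = -9484 / 10141.2402 = -0.9352

-0.9352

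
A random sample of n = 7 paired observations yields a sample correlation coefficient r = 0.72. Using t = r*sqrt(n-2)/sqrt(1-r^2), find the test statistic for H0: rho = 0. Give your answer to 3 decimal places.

2.320

t = r·√(n−2) / √(1−r²) with r = 0.72, n = 7
  = 0.72·√5 / √(1 − 0.5184)
  = 0.72·2.236068 / 0.693974
  = 1.609969 / 0.693974 = 2.320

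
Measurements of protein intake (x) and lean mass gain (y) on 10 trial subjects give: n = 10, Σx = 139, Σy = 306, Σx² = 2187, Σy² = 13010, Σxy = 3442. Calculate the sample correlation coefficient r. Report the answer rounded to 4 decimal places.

S_xy = nΣxy − ΣxΣy = 10·3442 − 139·306 = 34420 − 42534 = -8114
S_xx = nΣx² − (Σx)² = 10·2187 − 139² = 21870 − 19321 = 2549
S_yy = nΣy² − (Σy)² = 10·13010 − 306² = 130100 − 93636 = 36464
r = S_xy / √(S_xx·S_yy) = -8114 / √(2549·36464) = -8114 / √92946736 = -8114 / 9640.8888 = -0.8416

-0.8416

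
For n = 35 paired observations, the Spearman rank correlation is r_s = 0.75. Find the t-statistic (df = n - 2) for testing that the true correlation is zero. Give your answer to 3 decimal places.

6.514

1 − r_s² = 1 − 0.5625 = 0.4375;  √(1−r_s²) = 0.661438
√(n−2) = √33 = 5.744563
t = r_s·√(n−2)/√(1−r_s²) = 0.75 · 5.744563 / 0.661438 = 6.514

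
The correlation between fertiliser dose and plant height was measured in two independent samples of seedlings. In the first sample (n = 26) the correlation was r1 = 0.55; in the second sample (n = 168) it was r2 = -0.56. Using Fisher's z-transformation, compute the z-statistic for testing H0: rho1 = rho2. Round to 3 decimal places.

5.622

z1 = atanh(0.55) = 0.618381,  z2 = atanh(-0.56) = -0.632833
SE = √(1/(n1−3) + 1/(n2−3)) = √(1/23 + 1/165) = √(0.0434783 + 0.0060606) = √0.0495389 = 0.222573
z = (z1 − z2)/SE = (0.618381 − (-0.632833)) / 0.222573 = 1.251214 / 0.222573 = 5.622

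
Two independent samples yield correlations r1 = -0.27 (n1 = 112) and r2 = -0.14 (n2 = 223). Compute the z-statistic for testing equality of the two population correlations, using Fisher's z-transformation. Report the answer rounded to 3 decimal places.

-1.161

z1 = atanh(-0.27) = -0.276864,  z2 = atanh(-0.14) = -0.140926
SE = √(1/(n1−3) + 1/(n2−3)) = √(1/109 + 1/220) = √(0.0091743 + 0.0045455) = √0.0137198 = 0.117132
z = (z1 − z2)/SE = (-0.276864 − (-0.140926)) / 0.117132 = -0.135938 / 0.117132 = -1.161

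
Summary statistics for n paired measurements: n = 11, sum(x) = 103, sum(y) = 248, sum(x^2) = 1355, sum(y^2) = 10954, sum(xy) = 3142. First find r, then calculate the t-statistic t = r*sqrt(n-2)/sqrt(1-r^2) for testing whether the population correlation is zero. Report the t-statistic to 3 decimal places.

2.062

S_xy = nΣxy − ΣxΣy = 11·3142 − 103·248 = 34562 − 25544 = 9018
S_xx = nΣx² − (Σx)² = 11·1355 − 103² = 14905 − 10609 = 4296
S_yy = nΣy² − (Σy)² = 11·10954 − 248² = 120494 − 61504 = 58990
r = S_xy / √(S_xx·S_yy) = 9018 / √(4296·58990) = 9018 / √253421040 = 9018 / 15919.2035 = 0.5665
t = r·√(n−2)/√(1−r²) = 0.5665·√9 / √(1−0.320922) = 1.699500 / 0.824062 = 2.062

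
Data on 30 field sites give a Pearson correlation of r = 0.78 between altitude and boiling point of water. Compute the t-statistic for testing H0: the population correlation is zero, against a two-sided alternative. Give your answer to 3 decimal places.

t = r·√(n−2) / √(1−r²) with r = 0.78, n = 30
  = 0.78·√28 / √(1 − 0.6084)
  = 0.78·5.291503 / 0.625780
  = 4.127372 / 0.625780 = 6.596

6.596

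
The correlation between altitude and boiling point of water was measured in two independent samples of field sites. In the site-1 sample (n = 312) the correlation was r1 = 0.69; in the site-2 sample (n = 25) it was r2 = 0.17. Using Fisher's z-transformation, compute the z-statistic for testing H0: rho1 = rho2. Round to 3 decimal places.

3.065

z1 = atanh(0.69) = 0.847956,  z2 = atanh(0.17) = 0.171667
SE = √(1/(n1−3) + 1/(n2−3)) = √(1/309 + 1/22) = √(0.0032362 + 0.0454545) = √0.0486907 = 0.220660
z = (z1 − z2)/SE = (0.847956 − 0.171667) / 0.220660 = 0.676289 / 0.220660 = 3.065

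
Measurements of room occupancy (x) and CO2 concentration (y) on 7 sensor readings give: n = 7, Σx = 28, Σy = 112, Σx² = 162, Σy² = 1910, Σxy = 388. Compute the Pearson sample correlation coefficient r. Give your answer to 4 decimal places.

Numerator: nΣxy − (Σx)(Σy) = 7·388 − (28)(112) = -420
Denominator: √[(nΣx²−(Σx)²)(nΣy²−(Σy)²)]
  nΣx²−(Σx)² = 7·162 − 784 = 350;  nΣy²−(Σy)² = 7·1910 − 12544 = 826
  √(350·826) = √289100 = 537.6802
r = -420 / 537.6802 = -0.7811

-0.7811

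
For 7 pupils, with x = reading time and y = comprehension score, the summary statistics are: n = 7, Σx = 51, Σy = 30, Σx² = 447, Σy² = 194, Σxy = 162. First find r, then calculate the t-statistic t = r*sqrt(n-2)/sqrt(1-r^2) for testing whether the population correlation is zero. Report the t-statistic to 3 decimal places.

-3.037

S_xy = nΣxy − ΣxΣy = 7·162 − 51·30 = 1134 − 1530 = -396
S_xx = nΣx² − (Σx)² = 7·447 − 51² = 3129 − 2601 = 528
S_yy = nΣy² − (Σy)² = 7·194 − 30² = 1358 − 900 = 458
r = S_xy / √(S_xx·S_yy) = -396 / √(528·458) = -396 / √241824 = -396 / 491.7560 = -0.8053
t = r·√(n−2)/√(1−r²) = -0.8053·√5 / √(1−0.648508) = -1.800706 / 0.592868 = -3.037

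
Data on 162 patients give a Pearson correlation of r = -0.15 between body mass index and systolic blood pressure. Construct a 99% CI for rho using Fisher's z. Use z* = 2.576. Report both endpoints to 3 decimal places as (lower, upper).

z_r = atanh(-0.15) = -0.151140;  SE = 1/√(n−3) = 1/√159 = 0.079305
z-limits: -0.151140 ± 2.576·0.079305 = -0.151140 ± 0.204290 = [-0.355430, 0.053150]
ρ-limits: (tanh -0.355430, tanh 0.053150) = (-0.341, 0.053)

(-0.341, 0.053)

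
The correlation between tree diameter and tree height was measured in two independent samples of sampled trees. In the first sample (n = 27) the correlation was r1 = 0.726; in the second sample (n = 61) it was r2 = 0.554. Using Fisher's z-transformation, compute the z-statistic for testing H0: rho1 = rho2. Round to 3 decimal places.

1.220

z1 = atanh(0.726) = 0.920217,  z2 = atanh(0.554) = 0.624134
SE = √(1/(n1−3) + 1/(n2−3)) = √(1/24 + 1/58) = √(0.0416667 + 0.0172414) = √0.0589081 = 0.242710
z = (z1 − z2)/SE = (0.920217 − 0.624134) / 0.242710 = 0.296083 / 0.242710 = 1.220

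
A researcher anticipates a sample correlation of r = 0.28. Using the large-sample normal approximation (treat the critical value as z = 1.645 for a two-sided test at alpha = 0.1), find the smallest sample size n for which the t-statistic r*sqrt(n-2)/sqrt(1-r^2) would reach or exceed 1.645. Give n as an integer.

Need r·√(n−2)/√(1−r²) ≥ 1.645
√(n−2) ≥ 1.645·√(1−0.0784) / 0.28 = 1.645·0.960000 / 0.28 = 5.6400
n−2 ≥ 31.8096  ⇒  n ≥ 33.8096
Smallest integer n = 34

34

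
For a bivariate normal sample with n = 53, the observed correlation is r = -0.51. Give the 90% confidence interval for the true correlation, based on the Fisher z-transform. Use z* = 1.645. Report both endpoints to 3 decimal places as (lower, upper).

(-0.661, -0.319)

z_r = atanh(-0.51) = -0.562730;  SE = 1/√(n−3) = 1/√50 = 0.141421
z-limits: -0.562730 ± 1.645·0.141421 = -0.562730 ± 0.232638 = [-0.795368, -0.330092]
ρ-limits: (tanh -0.795368, tanh -0.330092) = (-0.661, -0.319)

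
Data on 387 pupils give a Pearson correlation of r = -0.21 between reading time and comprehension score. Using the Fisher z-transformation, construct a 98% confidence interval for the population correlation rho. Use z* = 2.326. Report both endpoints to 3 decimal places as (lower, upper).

(-0.320, -0.094)

z_r = atanh(-0.21) = -0.213171;  SE = 1/√(n−3) = 1/√384 = 0.051031
z-limits: -0.213171 ± 2.326·0.051031 = -0.213171 ± 0.118698 = [-0.331869, -0.094473]
ρ-limits: (tanh -0.331869, tanh -0.094473) = (-0.320, -0.094)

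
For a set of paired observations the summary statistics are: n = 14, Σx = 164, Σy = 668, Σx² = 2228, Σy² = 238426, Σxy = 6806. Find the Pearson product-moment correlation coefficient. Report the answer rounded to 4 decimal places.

S_xy = nΣxy − ΣxΣy = 14·6806 − 164·668 = 95284 − 109552 = -14268
S_xx = nΣx² − (Σx)² = 14·2228 − 164² = 31192 − 26896 = 4296
S_yy = nΣy² − (Σy)² = 14·238426 − 668² = 3337964 − 446224 = 2891740
r = S_xy / √(S_xx·S_yy) = -14268 / √(4296·2891740) = -14268 / √12422915040 = -14268 / 111458.1313 = -0.1280

-0.1280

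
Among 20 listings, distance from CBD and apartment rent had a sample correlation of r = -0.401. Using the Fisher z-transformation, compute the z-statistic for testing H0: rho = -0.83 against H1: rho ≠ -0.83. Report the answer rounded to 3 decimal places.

3.147

Fisher z: atanh(-0.401) = -0.424840, atanh(-0.83) = -1.188136
z = (z_r − z_0)·√(n−3) = (-0.424840 − (-1.188136))·√17 = 0.763296 · 4.123106 = 3.147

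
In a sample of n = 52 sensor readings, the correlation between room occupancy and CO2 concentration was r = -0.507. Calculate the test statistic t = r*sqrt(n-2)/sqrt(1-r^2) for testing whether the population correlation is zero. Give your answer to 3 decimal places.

1 − r² = 1 − 0.257049 = 0.742951;  √(1−r²) = 0.861946
√(n−2) = √50 = 7.071068
t = r·√(n−2)/√(1−r²) = -0.507 · 7.071068 / 0.861946 = -4.159

-4.159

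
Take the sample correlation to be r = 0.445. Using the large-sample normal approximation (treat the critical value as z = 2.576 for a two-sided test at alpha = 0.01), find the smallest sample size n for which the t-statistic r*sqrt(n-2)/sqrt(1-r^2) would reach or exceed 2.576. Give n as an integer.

Need r·√(n−2)/√(1−r²) ≥ 2.576
√(n−2) ≥ 2.576·√(1−0.198025) / 0.445 = 2.576·0.895531 / 0.445 = 5.1840
n−2 ≥ 26.8739  ⇒  n ≥ 28.8739
Smallest integer n = 29

29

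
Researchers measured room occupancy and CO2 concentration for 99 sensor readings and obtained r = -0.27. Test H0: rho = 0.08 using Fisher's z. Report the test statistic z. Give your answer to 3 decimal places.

-3.498

Fisher z: atanh(-0.27) = -0.276864, atanh(0.08) = 0.080171
z = (z_r − z_0)·√(n−3) = (-0.276864 − 0.080171)·√96 = -0.357035 · 9.797959 = -3.498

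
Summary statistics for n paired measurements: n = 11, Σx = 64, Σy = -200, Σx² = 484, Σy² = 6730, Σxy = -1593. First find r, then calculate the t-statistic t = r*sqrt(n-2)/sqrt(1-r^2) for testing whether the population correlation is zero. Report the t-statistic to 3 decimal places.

Numerator: nΣxy − (Σx)(Σy) = 11·(-1593) − (64)(-200) = -4723
Denominator: √[(nΣx²−(Σx)²)(nΣy²−(Σy)²)]
  nΣx²−(Σx)² = 11·484 − 4096 = 1228;  nΣy²−(Σy)² = 11·6730 − 40000 = 34030
  √(1228·34030) = √41788840 = 6464.4288
r = -4723 / 6464.4288 = -0.7306
t = r·√(n−2)/√(1−r²) = -0.7306·√9 / √(1−0.533776) = -2.191800 / 0.682806 = -3.210

-3.210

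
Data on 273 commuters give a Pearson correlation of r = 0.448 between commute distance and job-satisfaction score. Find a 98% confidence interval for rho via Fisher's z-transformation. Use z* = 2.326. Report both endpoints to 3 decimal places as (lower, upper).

(0.328, 0.554)

Fisher z: z_r = atanh(r) = ½·ln((1+0.448)/(1−0.448)) = 0.482195
SE(z) = 1/√(n−3) = 1/√270 = 0.060858
98% ⇒ z* = 2.326; margin = 2.326·0.060858 = 0.141556
CI on z-scale: (0.340639, 0.623751)
Back-transform: tanh(0.340639) = 0.328048, tanh(0.623751) = 0.553734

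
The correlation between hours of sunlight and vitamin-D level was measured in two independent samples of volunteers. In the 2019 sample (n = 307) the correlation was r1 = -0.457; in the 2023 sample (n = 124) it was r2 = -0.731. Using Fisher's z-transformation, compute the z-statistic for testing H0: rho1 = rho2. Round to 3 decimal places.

z1 = atanh(-0.457) = -0.493513,  z2 = atanh(-0.731) = -0.930872
SE = √(1/(n1−3) + 1/(n2−3)) = √(1/304 + 1/121) = √(0.0032895 + 0.0082645) = √0.0115540 = 0.107490
z = (z1 − z2)/SE = (-0.493513 − (-0.930872)) / 0.107490 = 0.437359 / 0.107490 = 4.069

4.069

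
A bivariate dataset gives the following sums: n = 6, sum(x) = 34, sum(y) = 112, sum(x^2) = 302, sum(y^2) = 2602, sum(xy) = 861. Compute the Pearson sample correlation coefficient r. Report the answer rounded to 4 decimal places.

0.9572

Numerator: nΣxy − (Σx)(Σy) = 6·861 − (34)(112) = 1358
Denominator: √[(nΣx²−(Σx)²)(nΣy²−(Σy)²)]
  nΣx²−(Σx)² = 6·302 − 1156 = 656;  nΣy²−(Σy)² = 6·2602 − 12544 = 3068
  √(656·3068) = √2012608 = 1418.6642
r = 1358 / 1418.6642 = 0.9572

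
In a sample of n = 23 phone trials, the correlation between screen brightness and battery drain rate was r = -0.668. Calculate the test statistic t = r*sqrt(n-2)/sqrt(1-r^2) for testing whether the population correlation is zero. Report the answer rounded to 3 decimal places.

-4.114

t = r·√(n−2) / √(1−r²) with r = -0.668, n = 23
  = -0.668·√21 / √(1 − 0.446224)
  = -0.668·4.582576 / 0.744161
  = -3.061161 / 0.744161 = -4.114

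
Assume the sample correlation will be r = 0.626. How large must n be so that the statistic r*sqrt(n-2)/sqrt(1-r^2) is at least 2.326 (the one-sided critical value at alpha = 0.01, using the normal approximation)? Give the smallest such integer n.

11

Need r·√(n−2)/√(1−r²) ≥ 2.326
√(n−2) ≥ 2.326·√(1−0.391876) / 0.626 = 2.326·0.779823 / 0.626 = 2.8976
n−2 ≥ 8.3961  ⇒  n ≥ 10.3961
Smallest integer n = 11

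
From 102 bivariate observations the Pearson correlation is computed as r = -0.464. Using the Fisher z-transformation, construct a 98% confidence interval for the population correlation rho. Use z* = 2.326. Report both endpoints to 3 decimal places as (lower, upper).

z_r = atanh(-0.464) = -0.502397;  SE = 1/√(n−3) = 1/√99 = 0.100504
z-limits: -0.502397 ± 2.326·0.100504 = -0.502397 ± 0.233772 = [-0.736169, -0.268625]
ρ-limits: (tanh -0.736169, tanh -0.268625) = (-0.627, -0.262)

(-0.627, -0.262)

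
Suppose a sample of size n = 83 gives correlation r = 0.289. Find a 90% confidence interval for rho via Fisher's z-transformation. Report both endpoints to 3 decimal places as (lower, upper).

z_r = atanh(0.289) = 0.297475;  SE = 1/√(n−3) = 1/√80 = 0.111803
z-limits: 0.297475 ± 1.645·0.111803 = 0.297475 ± 0.183916 = [0.113559, 0.481391]
ρ-limits: (tanh 0.113559, tanh 0.481391) = (0.113, 0.447)

(0.113, 0.447)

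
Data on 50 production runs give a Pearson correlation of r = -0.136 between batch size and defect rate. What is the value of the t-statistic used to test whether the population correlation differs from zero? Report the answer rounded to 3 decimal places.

t = r·√(n−2) / √(1−r²) with r = -0.136, n = 50
  = -0.136·√48 / √(1 − 0.018496)
  = -0.136·6.928203 / 0.990709
  = -0.942236 / 0.990709 = -0.951

-0.951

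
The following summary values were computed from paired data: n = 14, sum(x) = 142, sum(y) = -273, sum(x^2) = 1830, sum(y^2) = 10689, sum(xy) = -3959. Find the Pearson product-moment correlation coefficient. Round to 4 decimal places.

-0.8229

Numerator: nΣxy − (Σx)(Σy) = 14·(-3959) − (142)(-273) = -16660
Denominator: √[(nΣx²−(Σx)²)(nΣy²−(Σy)²)]
  nΣx²−(Σx)² = 14·1830 − 20164 = 5456;  nΣy²−(Σy)² = 14·10689 − 74529 = 75117
  √(5456·75117) = √409838352 = 20244.4647
r = -16660 / 20244.4647 = -0.8229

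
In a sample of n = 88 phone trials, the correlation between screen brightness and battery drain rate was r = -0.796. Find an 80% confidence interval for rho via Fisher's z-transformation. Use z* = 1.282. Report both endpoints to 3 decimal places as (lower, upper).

Fisher z: z_r = atanh(r) = ½·ln((1+(-0.796))/(1−(-0.796))) = -1.087599
SE(z) = 1/√(n−3) = 1/√85 = 0.108465
80% ⇒ z* = 1.282; margin = 1.282·0.108465 = 0.139052
CI on z-scale: (-1.226651, -0.948547)
Back-transform: tanh(-1.226651) = -0.841605, tanh(-0.948547) = -0.739125

(-0.842, -0.739)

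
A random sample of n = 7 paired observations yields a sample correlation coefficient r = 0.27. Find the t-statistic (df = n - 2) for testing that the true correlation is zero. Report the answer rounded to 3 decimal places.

t = r·√(n−2) / √(1−r²) with r = 0.27, n = 7
  = 0.27·√5 / √(1 − 0.0729)
  = 0.27·2.236068 / 0.962860
  = 0.603738 / 0.962860 = 0.627

0.627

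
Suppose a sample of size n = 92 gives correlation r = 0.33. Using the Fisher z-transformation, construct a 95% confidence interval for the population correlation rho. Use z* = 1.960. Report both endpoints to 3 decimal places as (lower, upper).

(0.134, 0.501)

z_r = atanh(0.33) = 0.342828;  SE = 1/√(n−3) = 1/√89 = 0.106000
z-limits: 0.342828 ± 1.960·0.106000 = 0.342828 ± 0.207760 = [0.135068, 0.550588]
ρ-limits: (tanh 0.135068, tanh 0.550588) = (0.134, 0.501)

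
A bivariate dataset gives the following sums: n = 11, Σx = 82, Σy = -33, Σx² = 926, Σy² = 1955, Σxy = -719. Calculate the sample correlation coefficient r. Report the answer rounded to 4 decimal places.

-0.6189

S_xy = nΣxy − ΣxΣy = 11·(-719) − 82·(-33) = -7909 − (-2706) = -5203
S_xx = nΣx² − (Σx)² = 11·926 − 82² = 10186 − 6724 = 3462
S_yy = nΣy² − (Σy)² = 11·1955 − (-33)² = 21505 − 1089 = 20416
r = S_xy / √(S_xx·S_yy) = -5203 / √(3462·20416) = -5203 / √70680192 = -5203 / 8407.1512 = -0.6189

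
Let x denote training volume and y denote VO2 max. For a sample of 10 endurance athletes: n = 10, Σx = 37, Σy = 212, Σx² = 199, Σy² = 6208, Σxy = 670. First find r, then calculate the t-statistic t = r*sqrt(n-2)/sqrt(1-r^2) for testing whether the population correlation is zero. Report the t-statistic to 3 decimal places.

-1.059

S_xy = nΣxy − ΣxΣy = 10·670 − 37·212 = 6700 − 7844 = -1144
S_xx = nΣx² − (Σx)² = 10·199 − 37² = 1990 − 1369 = 621
S_yy = nΣy² − (Σy)² = 10·6208 − 212² = 62080 − 44944 = 17136
r = S_xy / √(S_xx·S_yy) = -1144 / √(621·17136) = -1144 / √10641456 = -1144 / 3262.1245 = -0.3507
t = r·√(n−2)/√(1−r²) = -0.3507·√8 / √(1−0.122990) = -0.991929 / 0.936488 = -1.059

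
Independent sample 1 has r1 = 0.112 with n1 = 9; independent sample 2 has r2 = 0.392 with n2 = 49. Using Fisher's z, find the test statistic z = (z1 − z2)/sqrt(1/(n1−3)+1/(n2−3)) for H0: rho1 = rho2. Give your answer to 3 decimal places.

-0.695

Fisher z-transforms: z1 = atanh(0.112) = 0.112472, z2 = atanh(0.392) = 0.414161; difference d = -0.301689
Var(d) = 1/6 + 1/46 = 0.1666667 + 0.0217391 = 0.1884058
z = d/√Var(d) = -0.301689 / √0.1884058 = -0.301689 / 0.434057 = -0.695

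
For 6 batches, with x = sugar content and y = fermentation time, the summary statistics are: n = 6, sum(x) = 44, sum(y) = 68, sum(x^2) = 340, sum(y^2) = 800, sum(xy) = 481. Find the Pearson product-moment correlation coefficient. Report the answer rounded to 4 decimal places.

-0.7835

S_xy = nΣxy − ΣxΣy = 6·481 − 44·68 = 2886 − 2992 = -106
S_xx = nΣx² − (Σx)² = 6·340 − 44² = 2040 − 1936 = 104
S_yy = nΣy² − (Σy)² = 6·800 − 68² = 4800 − 4624 = 176
r = S_xy / √(S_xx·S_yy) = -106 / √(104·176) = -106 / √18304 = -106 / 135.2923 = -0.7835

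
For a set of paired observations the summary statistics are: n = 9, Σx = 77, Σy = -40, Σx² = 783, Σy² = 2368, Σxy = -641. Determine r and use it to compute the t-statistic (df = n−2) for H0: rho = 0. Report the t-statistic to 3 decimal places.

S_xy = nΣxy − ΣxΣy = 9·(-641) − 77·(-40) = -5769 − (-3080) = -2689
S_xx = nΣx² − (Σx)² = 9·783 − 77² = 7047 − 5929 = 1118
S_yy = nΣy² − (Σy)² = 9·2368 − (-40)² = 21312 − 1600 = 19712
r = S_xy / √(S_xx·S_yy) = -2689 / √(1118·19712) = -2689 / √22038016 = -2689 / 4694.4665 = -0.5728
t = r·√(n−2)/√(1−r²) = -0.5728·√7 / √(1−0.328100) = -1.515486 / 0.819695 = -1.849

-1.849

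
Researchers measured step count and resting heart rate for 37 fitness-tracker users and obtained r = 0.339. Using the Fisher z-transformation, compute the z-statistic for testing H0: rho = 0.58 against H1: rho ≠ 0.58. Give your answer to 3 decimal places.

-1.805

Fisher z: atanh(0.339) = 0.352962, atanh(0.58) = 0.662463
z = (z_r − z_0)·√(n−3) = (0.352962 − 0.662463)·√34 = -0.309501 · 5.830952 = -1.805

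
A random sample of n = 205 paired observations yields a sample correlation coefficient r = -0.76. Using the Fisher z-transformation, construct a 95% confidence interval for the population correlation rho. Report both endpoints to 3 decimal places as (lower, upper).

(-0.812, -0.695)

z_r = atanh(-0.76) = -0.996215;  SE = 1/√(n−3) = 1/√202 = 0.070360
z-limits: -0.996215 ± 1.960·0.070360 = -0.996215 ± 0.137906 = [-1.134121, -0.858309]
ρ-limits: (tanh -1.134121, tanh -0.858309) = (-0.812, -0.695)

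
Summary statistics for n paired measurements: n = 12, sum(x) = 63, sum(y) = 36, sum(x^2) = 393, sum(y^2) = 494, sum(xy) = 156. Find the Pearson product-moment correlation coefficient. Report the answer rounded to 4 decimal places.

-0.2129

Numerator: nΣxy − (Σx)(Σy) = 12·156 − (63)(36) = -396
Denominator: √[(nΣx²−(Σx)²)(nΣy²−(Σy)²)]
  nΣx²−(Σx)² = 12·393 − 3969 = 747;  nΣy²−(Σy)² = 12·494 − 1296 = 4632
  √(747·4632) = √3460104 = 1860.1355
r = -396 / 1860.1355 = -0.2129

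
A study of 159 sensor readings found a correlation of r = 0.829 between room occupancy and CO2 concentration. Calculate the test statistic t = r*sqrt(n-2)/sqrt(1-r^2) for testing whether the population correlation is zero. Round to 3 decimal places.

t = r·√(n−2) / √(1−r²) with r = 0.829, n = 159
  = 0.829·√157 / √(1 − 0.687241)
  = 0.829·12.529964 / 0.559249
  = 10.387340 / 0.559249 = 18.574

18.574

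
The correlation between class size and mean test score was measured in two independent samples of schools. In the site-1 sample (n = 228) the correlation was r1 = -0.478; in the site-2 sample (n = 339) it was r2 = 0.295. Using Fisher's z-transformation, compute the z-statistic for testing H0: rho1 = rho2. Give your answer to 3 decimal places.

-9.570

Fisher z-transforms: z1 = atanh(-0.478) = -0.520389, z2 = atanh(0.295) = 0.304034; difference d = -0.824423
Var(d) = 1/225 + 1/336 = 0.0044444 + 0.0029762 = 0.0074206
z = d/√Var(d) = -0.824423 / √0.0074206 = -0.824423 / 0.086143 = -9.570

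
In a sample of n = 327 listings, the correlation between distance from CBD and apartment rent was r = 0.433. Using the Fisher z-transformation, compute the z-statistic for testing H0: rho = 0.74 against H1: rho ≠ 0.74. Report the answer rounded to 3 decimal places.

-8.764

Fisher z: atanh(0.433) = 0.463583, atanh(0.74) = 0.950479
z = (z_r − z_0)·√(n−3) = (0.463583 − 0.950479)·√324 = -0.486896 · 18.000000 = -8.764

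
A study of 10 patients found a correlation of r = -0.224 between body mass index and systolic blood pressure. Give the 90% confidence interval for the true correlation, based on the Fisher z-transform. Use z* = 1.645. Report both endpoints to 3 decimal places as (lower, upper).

z_r = atanh(-0.224) = -0.227863;  SE = 1/√(n−3) = 1/√7 = 0.377964
z-limits: -0.227863 ± 1.645·0.377964 = -0.227863 ± 0.621751 = [-0.849614, 0.393888]
ρ-limits: (tanh -0.849614, tanh 0.393888) = (-0.691, 0.375)

(-0.691, 0.375)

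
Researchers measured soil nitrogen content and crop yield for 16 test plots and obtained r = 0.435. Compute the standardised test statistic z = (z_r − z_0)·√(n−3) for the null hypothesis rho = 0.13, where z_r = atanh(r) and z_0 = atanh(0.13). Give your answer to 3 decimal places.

1.209

Fisher z: atanh(0.435) = 0.466047, atanh(0.13) = 0.130740
z = (z_r − z_0)·√(n−3) = (0.466047 − 0.130740)·√13 = 0.335307 · 3.605551 = 1.209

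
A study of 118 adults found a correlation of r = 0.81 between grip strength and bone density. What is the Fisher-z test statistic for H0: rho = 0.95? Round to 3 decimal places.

Fisher z: atanh(0.81) = 1.127029, atanh(0.95) = 1.831781
z = (z_r − z_0)·√(n−3) = (1.127029 − 1.831781)·√115 = -0.704752 · 10.723805 = -7.558

-7.558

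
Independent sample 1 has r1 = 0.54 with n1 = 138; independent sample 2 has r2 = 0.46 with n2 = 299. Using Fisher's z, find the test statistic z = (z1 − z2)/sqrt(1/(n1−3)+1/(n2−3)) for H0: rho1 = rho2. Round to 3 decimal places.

Fisher z-transforms: z1 = atanh(0.54) = 0.604156, z2 = atanh(0.46) = 0.497311; difference d = 0.106845
Var(d) = 1/135 + 1/296 = 0.0074074 + 0.0033784 = 0.0107858
z = d/√Var(d) = 0.106845 / √0.0107858 = 0.106845 / 0.103855 = 1.029

1.029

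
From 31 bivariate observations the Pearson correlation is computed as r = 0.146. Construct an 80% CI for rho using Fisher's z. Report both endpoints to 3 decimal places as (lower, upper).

z_r = atanh(0.146) = 0.147051;  SE = 1/√(n−3) = 1/√28 = 0.188982
z-limits: 0.147051 ± 1.282·0.188982 = 0.147051 ± 0.242275 = [-0.095224, 0.389326]
ρ-limits: (tanh -0.095224, tanh 0.389326) = (-0.095, 0.371)

(-0.095, 0.371)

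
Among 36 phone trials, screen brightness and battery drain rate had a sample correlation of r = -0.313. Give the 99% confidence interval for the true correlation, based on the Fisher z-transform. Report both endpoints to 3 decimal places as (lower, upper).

(-0.648, 0.124)

z_r = atanh(-0.313) = -0.323868;  SE = 1/√(n−3) = 1/√33 = 0.174078
z-limits: -0.323868 ± 2.576·0.174078 = -0.323868 ± 0.448425 = [-0.772293, 0.124557]
ρ-limits: (tanh -0.772293, tanh 0.124557) = (-0.648, 0.124)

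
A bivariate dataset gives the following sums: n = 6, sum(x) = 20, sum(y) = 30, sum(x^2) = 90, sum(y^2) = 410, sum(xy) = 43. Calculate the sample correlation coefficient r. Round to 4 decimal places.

S_xy = nΣxy − ΣxΣy = 6·43 − 20·30 = 258 − 600 = -342
S_xx = nΣx² − (Σx)² = 6·90 − 20² = 540 − 400 = 140
S_yy = nΣy² − (Σy)² = 6·410 − 30² = 2460 − 900 = 1560
r = S_xy / √(S_xx·S_yy) = -342 / √(140·1560) = -342 / √218400 = -342 / 467.3329 = -0.7318

-0.7318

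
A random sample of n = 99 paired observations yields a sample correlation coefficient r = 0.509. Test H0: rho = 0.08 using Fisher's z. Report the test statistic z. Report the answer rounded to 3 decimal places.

Fisher z: atanh(0.509) = 0.561379, atanh(0.08) = 0.080171
z = (z_r − z_0)·√(n−3) = (0.561379 − 0.080171)·√96 = 0.481208 · 9.797959 = 4.715

4.715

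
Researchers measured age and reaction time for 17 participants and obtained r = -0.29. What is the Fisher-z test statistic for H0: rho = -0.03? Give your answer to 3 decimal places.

Fisher z: atanh(-0.29) = -0.298566, atanh(-0.03) = -0.030009
z = (z_r − z_0)·√(n−3) = (-0.298566 − (-0.030009))·√14 = -0.268557 · 3.741657 = -1.005

-1.005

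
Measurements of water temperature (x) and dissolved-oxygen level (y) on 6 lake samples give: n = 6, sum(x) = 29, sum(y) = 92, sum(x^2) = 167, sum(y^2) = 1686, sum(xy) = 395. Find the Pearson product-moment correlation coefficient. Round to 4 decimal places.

Numerator: nΣxy − (Σx)(Σy) = 6·395 − (29)(92) = -298
Denominator: √[(nΣx²−(Σx)²)(nΣy²−(Σy)²)]
  nΣx²−(Σx)² = 6·167 − 841 = 161;  nΣy²−(Σy)² = 6·1686 − 8464 = 1652
  √(161·1652) = √265972 = 515.7247
r = -298 / 515.7247 = -0.5778

-0.5778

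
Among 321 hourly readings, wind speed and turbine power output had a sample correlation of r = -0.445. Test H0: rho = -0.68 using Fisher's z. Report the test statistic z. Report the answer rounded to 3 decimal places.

6.253

Fisher z: atanh(-0.445) = -0.478448, atanh(-0.68) = -0.829114
z = (z_r − z_0)·√(n−3) = (-0.478448 − (-0.829114))·√318 = 0.350666 · 17.832555 = 6.253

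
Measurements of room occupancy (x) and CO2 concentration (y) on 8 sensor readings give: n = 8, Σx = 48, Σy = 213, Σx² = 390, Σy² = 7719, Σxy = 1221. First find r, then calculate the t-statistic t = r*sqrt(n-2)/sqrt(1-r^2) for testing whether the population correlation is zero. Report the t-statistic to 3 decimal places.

-0.308

S_xy = nΣxy − ΣxΣy = 8·1221 − 48·213 = 9768 − 10224 = -456
S_xx = nΣx² − (Σx)² = 8·390 − 48² = 3120 − 2304 = 816
S_yy = nΣy² − (Σy)² = 8·7719 − 213² = 61752 − 45369 = 16383
r = S_xy / √(S_xx·S_yy) = -456 / √(816·16383) = -456 / √13368528 = -456 / 3656.2998 = -0.1247
t = r·√(n−2)/√(1−r²) = -0.1247·√6 / √(1−0.015550) = -0.305451 / 0.992195 = -0.308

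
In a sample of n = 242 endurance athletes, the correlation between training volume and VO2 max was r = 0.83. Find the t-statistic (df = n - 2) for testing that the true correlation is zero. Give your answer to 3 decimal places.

1 − r² = 1 − 0.6889 = 0.3111;  √(1−r²) = 0.557763
√(n−2) = √240 = 15.491933
t = r·√(n−2)/√(1−r²) = 0.83 · 15.491933 / 0.557763 = 23.053

23.053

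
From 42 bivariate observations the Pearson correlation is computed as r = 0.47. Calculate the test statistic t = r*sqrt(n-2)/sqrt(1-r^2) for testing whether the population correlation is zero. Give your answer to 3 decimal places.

3.368

t = r·√(n−2) / √(1−r²) with r = 0.47, n = 42
  = 0.47·√40 / √(1 − 0.2209)
  = 0.47·6.324555 / 0.882666
  = 2.972541 / 0.882666 = 3.368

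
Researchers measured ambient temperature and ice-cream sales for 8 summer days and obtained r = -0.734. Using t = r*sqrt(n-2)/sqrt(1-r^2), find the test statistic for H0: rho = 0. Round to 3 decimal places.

-2.647

1 − r² = 1 − 0.538756 = 0.461244;  √(1−r²) = 0.679149
√(n−2) = √6 = 2.449490
t = r·√(n−2)/√(1−r²) = -0.734 · 2.449490 / 0.679149 = -2.647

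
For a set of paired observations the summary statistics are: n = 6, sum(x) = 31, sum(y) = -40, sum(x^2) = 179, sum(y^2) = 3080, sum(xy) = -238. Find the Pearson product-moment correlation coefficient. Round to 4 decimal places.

Numerator: nΣxy − (Σx)(Σy) = 6·(-238) − (31)(-40) = -188
Denominator: √[(nΣx²−(Σx)²)(nΣy²−(Σy)²)]
  nΣx²−(Σx)² = 6·179 − 961 = 113;  nΣy²−(Σy)² = 6·3080 − 1600 = 16880
  √(113·16880) = √1907440 = 1381.1010
r = -188 / 1381.1010 = -0.1361

-0.1361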